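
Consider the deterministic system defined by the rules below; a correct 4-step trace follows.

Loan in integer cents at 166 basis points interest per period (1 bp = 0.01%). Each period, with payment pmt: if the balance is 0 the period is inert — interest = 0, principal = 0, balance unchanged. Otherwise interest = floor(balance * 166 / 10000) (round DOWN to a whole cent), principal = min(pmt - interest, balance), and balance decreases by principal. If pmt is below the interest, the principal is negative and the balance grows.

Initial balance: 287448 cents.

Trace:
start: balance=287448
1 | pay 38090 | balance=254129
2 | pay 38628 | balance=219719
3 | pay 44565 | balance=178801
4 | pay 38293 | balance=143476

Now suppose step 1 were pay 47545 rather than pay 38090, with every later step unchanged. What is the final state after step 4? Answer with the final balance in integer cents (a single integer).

(re-executing from step 1 with the substitution; state before step 1: balance=287448)
1 | pay 47545 | balance=244674
2 | pay 38628 | balance=210107
3 | pay 44565 | balance=169029
4 | pay 38293 | balance=133541

133541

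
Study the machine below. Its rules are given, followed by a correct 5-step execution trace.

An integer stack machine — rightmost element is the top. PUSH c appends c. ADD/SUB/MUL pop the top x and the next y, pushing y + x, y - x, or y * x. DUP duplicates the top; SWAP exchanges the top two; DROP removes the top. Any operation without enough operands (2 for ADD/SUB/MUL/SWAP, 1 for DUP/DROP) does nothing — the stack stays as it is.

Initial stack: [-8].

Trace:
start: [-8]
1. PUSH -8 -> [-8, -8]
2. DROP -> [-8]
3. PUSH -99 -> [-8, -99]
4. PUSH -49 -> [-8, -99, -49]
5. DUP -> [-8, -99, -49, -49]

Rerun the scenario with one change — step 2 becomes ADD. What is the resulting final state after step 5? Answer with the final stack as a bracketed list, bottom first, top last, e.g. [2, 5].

[-16, -99, -49, -49]

(re-executing from step 2 with the substitution; state before step 2: [-8, -8])
2. ADD -> [-16]
3. PUSH -99 -> [-16, -99]
4. PUSH -49 -> [-16, -99, -49]
5. DUP -> [-16, -99, -49, -49]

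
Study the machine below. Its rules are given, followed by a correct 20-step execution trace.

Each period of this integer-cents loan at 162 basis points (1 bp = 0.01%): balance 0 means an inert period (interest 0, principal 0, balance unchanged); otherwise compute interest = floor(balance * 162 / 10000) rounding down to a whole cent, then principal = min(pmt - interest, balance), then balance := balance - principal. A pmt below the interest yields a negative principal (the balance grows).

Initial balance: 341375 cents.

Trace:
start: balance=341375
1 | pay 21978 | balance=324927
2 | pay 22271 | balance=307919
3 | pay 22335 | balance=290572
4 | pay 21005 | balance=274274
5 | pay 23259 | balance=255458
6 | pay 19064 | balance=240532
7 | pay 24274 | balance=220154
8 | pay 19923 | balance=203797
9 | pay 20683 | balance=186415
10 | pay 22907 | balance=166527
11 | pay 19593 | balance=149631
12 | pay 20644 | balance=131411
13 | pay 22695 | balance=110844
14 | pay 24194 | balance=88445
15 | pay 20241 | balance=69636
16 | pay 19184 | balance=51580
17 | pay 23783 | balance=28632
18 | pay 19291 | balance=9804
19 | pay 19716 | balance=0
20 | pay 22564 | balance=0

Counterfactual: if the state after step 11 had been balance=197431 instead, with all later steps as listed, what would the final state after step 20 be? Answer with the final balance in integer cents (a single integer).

state after step 11 := balance=197431
12 | pay 20644 | balance=179985
13 | pay 22695 | balance=160205
14 | pay 24194 | balance=138606
15 | pay 20241 | balance=120610
16 | pay 19184 | balance=103379
17 | pay 23783 | balance=81270
18 | pay 19291 | balance=63295
19 | pay 19716 | balance=44604
20 | pay 22564 | balance=22762

22762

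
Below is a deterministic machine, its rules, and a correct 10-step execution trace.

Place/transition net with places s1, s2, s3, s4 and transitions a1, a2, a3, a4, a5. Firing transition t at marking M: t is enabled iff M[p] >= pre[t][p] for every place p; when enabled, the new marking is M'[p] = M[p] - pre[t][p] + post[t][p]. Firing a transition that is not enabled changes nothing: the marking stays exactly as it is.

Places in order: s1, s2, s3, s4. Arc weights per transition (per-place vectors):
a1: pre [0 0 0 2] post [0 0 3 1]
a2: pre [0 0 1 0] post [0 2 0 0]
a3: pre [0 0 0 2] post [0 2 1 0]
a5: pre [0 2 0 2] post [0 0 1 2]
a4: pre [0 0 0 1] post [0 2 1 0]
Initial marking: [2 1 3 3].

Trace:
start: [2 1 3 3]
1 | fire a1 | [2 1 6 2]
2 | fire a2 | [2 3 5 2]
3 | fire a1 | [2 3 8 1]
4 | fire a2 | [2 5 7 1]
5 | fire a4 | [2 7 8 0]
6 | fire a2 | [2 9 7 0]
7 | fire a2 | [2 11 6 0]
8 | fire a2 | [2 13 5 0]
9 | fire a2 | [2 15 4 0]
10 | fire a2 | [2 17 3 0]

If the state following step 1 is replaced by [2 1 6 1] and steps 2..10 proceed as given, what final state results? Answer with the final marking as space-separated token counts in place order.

2 17 0 0

state after step 1 := [2 1 6 1]
2 | fire a2 | [2 3 5 1]
3 | fire a1 | [2 3 5 1]
4 | fire a2 | [2 5 4 1]
5 | fire a4 | [2 7 5 0]
6 | fire a2 | [2 9 4 0]
7 | fire a2 | [2 11 3 0]
8 | fire a2 | [2 13 2 0]
9 | fire a2 | [2 15 1 0]
10 | fire a2 | [2 17 0 0]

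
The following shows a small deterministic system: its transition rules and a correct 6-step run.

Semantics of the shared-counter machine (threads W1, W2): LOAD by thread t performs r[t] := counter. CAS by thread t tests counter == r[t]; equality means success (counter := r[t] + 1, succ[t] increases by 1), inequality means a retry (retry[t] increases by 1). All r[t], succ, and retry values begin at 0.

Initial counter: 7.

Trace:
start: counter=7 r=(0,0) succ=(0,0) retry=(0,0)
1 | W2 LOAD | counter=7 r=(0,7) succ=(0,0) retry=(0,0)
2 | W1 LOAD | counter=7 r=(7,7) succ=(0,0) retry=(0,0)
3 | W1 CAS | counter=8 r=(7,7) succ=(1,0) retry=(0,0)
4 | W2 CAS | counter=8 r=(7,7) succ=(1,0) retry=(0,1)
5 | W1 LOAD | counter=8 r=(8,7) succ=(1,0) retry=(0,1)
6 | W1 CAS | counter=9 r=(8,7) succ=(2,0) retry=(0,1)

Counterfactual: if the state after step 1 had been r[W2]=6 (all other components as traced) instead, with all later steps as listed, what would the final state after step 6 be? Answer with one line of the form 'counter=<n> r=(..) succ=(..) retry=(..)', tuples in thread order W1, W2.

counter=9 r=(8,6) succ=(2,0) retry=(0,1)

state after step 1 := counter=7 r=(0,6) succ=(0,0) retry=(0,0)
2 | W1 LOAD | counter=7 r=(7,6) succ=(0,0) retry=(0,0)
3 | W1 CAS | counter=8 r=(7,6) succ=(1,0) retry=(0,0)
4 | W2 CAS | counter=8 r=(7,6) succ=(1,0) retry=(0,1)
5 | W1 LOAD | counter=8 r=(8,6) succ=(1,0) retry=(0,1)
6 | W1 CAS | counter=9 r=(8,6) succ=(2,0) retry=(0,1)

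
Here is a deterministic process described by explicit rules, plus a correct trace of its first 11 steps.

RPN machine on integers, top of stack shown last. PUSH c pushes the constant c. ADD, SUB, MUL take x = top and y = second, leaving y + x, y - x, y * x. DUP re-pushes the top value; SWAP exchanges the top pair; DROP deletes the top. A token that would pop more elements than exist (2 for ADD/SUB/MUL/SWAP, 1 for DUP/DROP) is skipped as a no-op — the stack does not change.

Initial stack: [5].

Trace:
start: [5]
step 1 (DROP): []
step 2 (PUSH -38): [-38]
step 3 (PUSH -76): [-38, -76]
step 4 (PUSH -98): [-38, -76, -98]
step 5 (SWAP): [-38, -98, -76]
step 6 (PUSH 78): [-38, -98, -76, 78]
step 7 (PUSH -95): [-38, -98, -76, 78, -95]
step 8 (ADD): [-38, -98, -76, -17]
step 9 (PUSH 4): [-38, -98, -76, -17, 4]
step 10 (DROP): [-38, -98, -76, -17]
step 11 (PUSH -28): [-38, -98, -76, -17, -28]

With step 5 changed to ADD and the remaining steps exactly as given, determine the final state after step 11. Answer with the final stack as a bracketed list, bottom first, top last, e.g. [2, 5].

[-38, -174, -17, -28]

(re-executing from step 5 with the substitution; state before step 5: [-38, -76, -98])
step 5 (ADD): [-38, -174]
step 6 (PUSH 78): [-38, -174, 78]
step 7 (PUSH -95): [-38, -174, 78, -95]
step 8 (ADD): [-38, -174, -17]
step 9 (PUSH 4): [-38, -174, -17, 4]
step 10 (DROP): [-38, -174, -17]
step 11 (PUSH -28): [-38, -174, -17, -28]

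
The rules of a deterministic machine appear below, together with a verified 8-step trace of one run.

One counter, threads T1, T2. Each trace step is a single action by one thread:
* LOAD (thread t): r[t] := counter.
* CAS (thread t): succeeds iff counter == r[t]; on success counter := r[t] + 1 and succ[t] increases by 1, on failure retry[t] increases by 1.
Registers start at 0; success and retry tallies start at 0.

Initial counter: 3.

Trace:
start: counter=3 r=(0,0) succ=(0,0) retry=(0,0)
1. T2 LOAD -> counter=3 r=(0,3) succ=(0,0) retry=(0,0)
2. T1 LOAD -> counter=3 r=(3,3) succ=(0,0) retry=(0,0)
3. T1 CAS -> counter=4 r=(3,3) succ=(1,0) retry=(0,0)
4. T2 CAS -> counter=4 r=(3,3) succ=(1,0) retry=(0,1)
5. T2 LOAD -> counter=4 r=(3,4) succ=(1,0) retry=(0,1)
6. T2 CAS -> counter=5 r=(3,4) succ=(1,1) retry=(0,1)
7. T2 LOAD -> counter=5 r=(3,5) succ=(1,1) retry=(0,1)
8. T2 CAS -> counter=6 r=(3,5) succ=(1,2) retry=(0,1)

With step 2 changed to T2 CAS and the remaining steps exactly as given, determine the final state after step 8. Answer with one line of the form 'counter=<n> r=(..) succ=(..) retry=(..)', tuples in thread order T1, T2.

(re-executing from step 2 with the substitution; state before step 2: counter=3 r=(0,3) succ=(0,0) retry=(0,0))
2. T2 CAS -> counter=4 r=(0,3) succ=(0,1) retry=(0,0)
3. T1 CAS -> counter=4 r=(0,3) succ=(0,1) retry=(1,0)
4. T2 CAS -> counter=4 r=(0,3) succ=(0,1) retry=(1,1)
5. T2 LOAD -> counter=4 r=(0,4) succ=(0,1) retry=(1,1)
6. T2 CAS -> counter=5 r=(0,4) succ=(0,2) retry=(1,1)
7. T2 LOAD -> counter=5 r=(0,5) succ=(0,2) retry=(1,1)
8. T2 CAS -> counter=6 r=(0,5) succ=(0,3) retry=(1,1)

counter=6 r=(0,5) succ=(0,3) retry=(1,1)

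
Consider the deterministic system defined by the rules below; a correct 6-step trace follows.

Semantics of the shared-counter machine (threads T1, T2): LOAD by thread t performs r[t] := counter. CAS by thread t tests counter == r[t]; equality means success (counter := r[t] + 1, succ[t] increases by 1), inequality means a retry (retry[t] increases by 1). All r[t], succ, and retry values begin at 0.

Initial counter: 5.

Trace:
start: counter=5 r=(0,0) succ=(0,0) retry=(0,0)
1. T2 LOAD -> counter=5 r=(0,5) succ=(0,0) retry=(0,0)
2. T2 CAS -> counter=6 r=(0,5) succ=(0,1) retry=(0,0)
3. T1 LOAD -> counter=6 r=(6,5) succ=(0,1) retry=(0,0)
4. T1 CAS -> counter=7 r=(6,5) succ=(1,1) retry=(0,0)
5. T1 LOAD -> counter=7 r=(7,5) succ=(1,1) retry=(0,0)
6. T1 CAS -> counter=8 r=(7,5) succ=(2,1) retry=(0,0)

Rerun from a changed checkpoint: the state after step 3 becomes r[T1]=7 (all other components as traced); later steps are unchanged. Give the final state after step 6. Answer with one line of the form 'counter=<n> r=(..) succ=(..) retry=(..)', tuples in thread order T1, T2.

state after step 3 := counter=6 r=(7,5) succ=(0,1) retry=(0,0)
4. T1 CAS -> counter=6 r=(7,5) succ=(0,1) retry=(1,0)
5. T1 LOAD -> counter=6 r=(6,5) succ=(0,1) retry=(1,0)
6. T1 CAS -> counter=7 r=(6,5) succ=(1,1) retry=(1,0)

counter=7 r=(6,5) succ=(1,1) retry=(1,0)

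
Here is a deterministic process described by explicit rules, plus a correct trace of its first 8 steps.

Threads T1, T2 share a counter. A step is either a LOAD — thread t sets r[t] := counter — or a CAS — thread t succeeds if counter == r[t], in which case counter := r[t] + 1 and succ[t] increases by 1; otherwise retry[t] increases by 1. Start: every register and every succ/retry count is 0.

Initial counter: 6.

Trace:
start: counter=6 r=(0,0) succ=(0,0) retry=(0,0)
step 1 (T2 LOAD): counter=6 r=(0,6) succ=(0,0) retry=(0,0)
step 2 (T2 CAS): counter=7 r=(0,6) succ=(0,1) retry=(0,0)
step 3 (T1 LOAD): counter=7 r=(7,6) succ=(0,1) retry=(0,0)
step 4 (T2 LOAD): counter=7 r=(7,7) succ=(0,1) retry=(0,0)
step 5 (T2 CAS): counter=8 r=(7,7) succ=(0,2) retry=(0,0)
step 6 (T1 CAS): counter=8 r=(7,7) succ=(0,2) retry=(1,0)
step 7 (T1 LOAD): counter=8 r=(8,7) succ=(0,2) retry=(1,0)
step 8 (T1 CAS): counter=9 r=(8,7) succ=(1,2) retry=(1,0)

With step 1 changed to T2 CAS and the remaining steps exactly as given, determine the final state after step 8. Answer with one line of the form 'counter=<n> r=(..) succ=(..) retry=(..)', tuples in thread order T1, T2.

counter=8 r=(7,6) succ=(1,1) retry=(1,2)

(re-executing from step 1 with the substitution; state before step 1: counter=6 r=(0,0) succ=(0,0) retry=(0,0))
step 1 (T2 CAS): counter=6 r=(0,0) succ=(0,0) retry=(0,1)
step 2 (T2 CAS): counter=6 r=(0,0) succ=(0,0) retry=(0,2)
step 3 (T1 LOAD): counter=6 r=(6,0) succ=(0,0) retry=(0,2)
step 4 (T2 LOAD): counter=6 r=(6,6) succ=(0,0) retry=(0,2)
step 5 (T2 CAS): counter=7 r=(6,6) succ=(0,1) retry=(0,2)
step 6 (T1 CAS): counter=7 r=(6,6) succ=(0,1) retry=(1,2)
step 7 (T1 LOAD): counter=7 r=(7,6) succ=(0,1) retry=(1,2)
step 8 (T1 CAS): counter=8 r=(7,6) succ=(1,1) retry=(1,2)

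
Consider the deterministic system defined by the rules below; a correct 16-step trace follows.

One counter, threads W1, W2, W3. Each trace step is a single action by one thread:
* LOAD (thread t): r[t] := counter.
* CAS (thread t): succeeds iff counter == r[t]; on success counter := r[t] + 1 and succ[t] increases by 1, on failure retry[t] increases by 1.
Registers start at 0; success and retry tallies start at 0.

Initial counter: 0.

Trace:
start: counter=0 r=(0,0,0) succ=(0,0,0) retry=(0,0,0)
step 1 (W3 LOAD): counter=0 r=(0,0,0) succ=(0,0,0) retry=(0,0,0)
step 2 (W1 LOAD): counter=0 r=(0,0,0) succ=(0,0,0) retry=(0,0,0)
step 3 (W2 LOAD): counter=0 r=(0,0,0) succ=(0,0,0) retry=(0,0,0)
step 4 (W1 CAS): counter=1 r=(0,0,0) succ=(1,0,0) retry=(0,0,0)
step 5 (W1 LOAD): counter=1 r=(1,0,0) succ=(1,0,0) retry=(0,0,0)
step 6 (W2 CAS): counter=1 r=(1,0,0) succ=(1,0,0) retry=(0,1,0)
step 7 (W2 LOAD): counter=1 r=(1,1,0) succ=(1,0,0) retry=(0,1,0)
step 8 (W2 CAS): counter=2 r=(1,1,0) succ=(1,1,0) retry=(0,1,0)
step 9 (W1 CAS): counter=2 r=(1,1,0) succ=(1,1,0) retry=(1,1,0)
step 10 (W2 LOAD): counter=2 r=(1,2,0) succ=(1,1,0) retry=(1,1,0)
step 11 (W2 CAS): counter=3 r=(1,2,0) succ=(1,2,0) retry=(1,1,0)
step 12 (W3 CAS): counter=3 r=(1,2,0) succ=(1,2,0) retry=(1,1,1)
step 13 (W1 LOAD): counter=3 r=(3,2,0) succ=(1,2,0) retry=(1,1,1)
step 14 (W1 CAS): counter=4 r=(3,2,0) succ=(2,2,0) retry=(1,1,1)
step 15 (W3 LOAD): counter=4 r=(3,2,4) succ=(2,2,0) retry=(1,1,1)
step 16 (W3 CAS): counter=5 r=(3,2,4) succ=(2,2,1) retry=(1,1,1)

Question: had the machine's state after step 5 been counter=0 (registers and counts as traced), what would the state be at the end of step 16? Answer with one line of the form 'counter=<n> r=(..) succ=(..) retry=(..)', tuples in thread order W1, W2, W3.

state after step 5 := counter=0 r=(1,0,0) succ=(1,0,0) retry=(0,0,0)
step 6 (W2 CAS): counter=1 r=(1,0,0) succ=(1,1,0) retry=(0,0,0)
step 7 (W2 LOAD): counter=1 r=(1,1,0) succ=(1,1,0) retry=(0,0,0)
step 8 (W2 CAS): counter=2 r=(1,1,0) succ=(1,2,0) retry=(0,0,0)
step 9 (W1 CAS): counter=2 r=(1,1,0) succ=(1,2,0) retry=(1,0,0)
step 10 (W2 LOAD): counter=2 r=(1,2,0) succ=(1,2,0) retry=(1,0,0)
step 11 (W2 CAS): counter=3 r=(1,2,0) succ=(1,3,0) retry=(1,0,0)
step 12 (W3 CAS): counter=3 r=(1,2,0) succ=(1,3,0) retry=(1,0,1)
step 13 (W1 LOAD): counter=3 r=(3,2,0) succ=(1,3,0) retry=(1,0,1)
step 14 (W1 CAS): counter=4 r=(3,2,0) succ=(2,3,0) retry=(1,0,1)
step 15 (W3 LOAD): counter=4 r=(3,2,4) succ=(2,3,0) retry=(1,0,1)
step 16 (W3 CAS): counter=5 r=(3,2,4) succ=(2,3,1) retry=(1,0,1)

counter=5 r=(3,2,4) succ=(2,3,1) retry=(1,0,1)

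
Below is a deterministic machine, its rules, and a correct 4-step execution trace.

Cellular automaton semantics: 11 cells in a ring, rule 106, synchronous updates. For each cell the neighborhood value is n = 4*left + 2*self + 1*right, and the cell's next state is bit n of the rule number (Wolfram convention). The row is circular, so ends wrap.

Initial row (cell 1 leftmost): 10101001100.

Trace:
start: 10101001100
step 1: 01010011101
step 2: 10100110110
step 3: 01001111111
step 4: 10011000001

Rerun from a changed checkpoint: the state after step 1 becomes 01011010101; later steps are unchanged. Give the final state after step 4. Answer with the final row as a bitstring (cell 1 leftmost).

state after step 1 := 01011010101
step 2: 10111101010
step 3: 01100110101
step 4: 11101111010

11101111010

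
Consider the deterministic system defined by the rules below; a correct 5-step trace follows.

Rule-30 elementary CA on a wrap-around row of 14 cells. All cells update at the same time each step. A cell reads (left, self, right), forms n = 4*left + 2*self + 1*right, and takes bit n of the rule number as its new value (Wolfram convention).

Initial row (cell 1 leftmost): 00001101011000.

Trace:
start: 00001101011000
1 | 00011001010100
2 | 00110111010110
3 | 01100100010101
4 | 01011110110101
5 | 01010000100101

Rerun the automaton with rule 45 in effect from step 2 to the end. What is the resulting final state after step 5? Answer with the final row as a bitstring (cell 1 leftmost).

10111000110110

(re-executing steps 2..5 under rule 45; state before step 2: 00011001010100)
2 | 11010001111101
3 | 00110101000011
4 | 00101111011010
5 | 10111000110110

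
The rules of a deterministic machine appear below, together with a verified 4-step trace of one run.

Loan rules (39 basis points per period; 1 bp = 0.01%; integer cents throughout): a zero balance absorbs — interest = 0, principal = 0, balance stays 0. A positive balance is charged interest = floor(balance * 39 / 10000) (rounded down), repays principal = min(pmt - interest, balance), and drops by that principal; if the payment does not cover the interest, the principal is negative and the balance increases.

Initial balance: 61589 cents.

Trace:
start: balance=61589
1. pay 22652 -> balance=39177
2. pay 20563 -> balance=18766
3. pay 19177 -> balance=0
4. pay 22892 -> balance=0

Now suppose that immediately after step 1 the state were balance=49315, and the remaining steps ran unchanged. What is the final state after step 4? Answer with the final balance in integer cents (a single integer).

0

state after step 1 := balance=49315
2. pay 20563 -> balance=28944
3. pay 19177 -> balance=9879
4. pay 22892 -> balance=0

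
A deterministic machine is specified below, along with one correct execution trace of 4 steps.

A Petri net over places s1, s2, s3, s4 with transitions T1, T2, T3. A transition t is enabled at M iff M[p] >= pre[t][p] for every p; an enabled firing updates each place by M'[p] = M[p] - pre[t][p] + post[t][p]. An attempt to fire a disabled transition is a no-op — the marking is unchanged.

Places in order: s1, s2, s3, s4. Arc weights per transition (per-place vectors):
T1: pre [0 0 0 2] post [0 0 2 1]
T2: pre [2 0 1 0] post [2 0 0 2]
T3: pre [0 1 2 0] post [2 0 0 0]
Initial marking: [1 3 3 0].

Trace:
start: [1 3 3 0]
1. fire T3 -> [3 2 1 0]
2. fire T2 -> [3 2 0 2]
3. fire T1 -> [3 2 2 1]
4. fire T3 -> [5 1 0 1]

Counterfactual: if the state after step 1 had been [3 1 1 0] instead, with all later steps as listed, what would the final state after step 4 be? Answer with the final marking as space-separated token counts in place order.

5 0 0 1

state after step 1 := [3 1 1 0]
2. fire T2 -> [3 1 0 2]
3. fire T1 -> [3 1 2 1]
4. fire T3 -> [5 0 0 1]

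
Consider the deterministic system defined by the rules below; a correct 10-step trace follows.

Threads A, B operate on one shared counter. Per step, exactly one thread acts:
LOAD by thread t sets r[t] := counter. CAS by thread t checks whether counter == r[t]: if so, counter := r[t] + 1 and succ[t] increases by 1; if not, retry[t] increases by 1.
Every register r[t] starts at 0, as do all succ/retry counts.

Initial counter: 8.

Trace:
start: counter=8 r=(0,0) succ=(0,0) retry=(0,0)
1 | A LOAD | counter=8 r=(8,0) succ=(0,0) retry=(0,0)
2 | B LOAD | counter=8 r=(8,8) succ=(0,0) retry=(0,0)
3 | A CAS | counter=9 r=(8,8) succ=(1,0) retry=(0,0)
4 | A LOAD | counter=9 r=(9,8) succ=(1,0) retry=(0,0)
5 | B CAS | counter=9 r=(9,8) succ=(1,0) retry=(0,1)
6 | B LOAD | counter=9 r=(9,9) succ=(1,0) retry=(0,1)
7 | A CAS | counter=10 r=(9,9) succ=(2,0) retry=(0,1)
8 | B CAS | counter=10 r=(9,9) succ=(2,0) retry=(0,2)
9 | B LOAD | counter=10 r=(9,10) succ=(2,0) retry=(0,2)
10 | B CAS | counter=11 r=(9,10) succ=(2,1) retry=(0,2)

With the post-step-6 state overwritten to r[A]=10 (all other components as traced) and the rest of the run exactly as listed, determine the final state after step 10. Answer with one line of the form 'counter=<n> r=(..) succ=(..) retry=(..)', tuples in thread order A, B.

counter=11 r=(10,10) succ=(1,2) retry=(1,1)

state after step 6 := counter=9 r=(10,9) succ=(1,0) retry=(0,1)
7 | A CAS | counter=9 r=(10,9) succ=(1,0) retry=(1,1)
8 | B CAS | counter=10 r=(10,9) succ=(1,1) retry=(1,1)
9 | B LOAD | counter=10 r=(10,10) succ=(1,1) retry=(1,1)
10 | B CAS | counter=11 r=(10,10) succ=(1,2) retry=(1,1)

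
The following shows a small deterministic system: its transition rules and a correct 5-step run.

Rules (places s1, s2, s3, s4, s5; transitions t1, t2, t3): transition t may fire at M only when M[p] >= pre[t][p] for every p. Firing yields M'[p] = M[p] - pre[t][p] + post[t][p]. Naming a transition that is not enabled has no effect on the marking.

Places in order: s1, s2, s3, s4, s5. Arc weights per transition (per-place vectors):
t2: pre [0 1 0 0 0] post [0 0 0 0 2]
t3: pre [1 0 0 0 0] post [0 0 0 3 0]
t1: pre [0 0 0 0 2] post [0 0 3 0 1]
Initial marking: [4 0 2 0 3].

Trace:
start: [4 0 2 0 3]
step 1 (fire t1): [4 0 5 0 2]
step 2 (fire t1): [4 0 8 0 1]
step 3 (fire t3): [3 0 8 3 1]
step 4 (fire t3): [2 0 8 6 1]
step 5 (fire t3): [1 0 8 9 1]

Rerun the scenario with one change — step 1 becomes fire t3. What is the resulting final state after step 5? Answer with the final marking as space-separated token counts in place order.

(re-executing from step 1 with the substitution; state before step 1: [4 0 2 0 3])
step 1 (fire t3): [3 0 2 3 3]
step 2 (fire t1): [3 0 5 3 2]
step 3 (fire t3): [2 0 5 6 2]
step 4 (fire t3): [1 0 5 9 2]
step 5 (fire t3): [0 0 5 12 2]

0 0 5 12 2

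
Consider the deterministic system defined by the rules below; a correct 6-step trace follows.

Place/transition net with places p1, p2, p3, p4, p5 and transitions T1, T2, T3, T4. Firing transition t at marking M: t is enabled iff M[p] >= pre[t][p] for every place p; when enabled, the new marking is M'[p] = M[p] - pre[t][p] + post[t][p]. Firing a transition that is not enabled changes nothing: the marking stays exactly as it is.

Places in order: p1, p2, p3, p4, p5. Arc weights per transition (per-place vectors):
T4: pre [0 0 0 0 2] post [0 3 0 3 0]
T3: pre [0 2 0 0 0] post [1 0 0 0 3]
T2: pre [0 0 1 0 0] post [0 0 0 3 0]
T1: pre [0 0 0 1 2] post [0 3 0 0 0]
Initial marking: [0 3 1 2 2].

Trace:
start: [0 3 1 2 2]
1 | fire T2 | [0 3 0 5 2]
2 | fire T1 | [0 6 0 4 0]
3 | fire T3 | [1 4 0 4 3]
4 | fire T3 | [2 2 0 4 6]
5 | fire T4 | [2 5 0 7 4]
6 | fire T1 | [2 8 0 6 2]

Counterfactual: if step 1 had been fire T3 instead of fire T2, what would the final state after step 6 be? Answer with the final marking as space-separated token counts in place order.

(re-executing from step 1 with the substitution; state before step 1: [0 3 1 2 2])
1 | fire T3 | [1 1 1 2 5]
2 | fire T1 | [1 4 1 1 3]
3 | fire T3 | [2 2 1 1 6]
4 | fire T3 | [3 0 1 1 9]
5 | fire T4 | [3 3 1 4 7]
6 | fire T1 | [3 6 1 3 5]

3 6 1 3 5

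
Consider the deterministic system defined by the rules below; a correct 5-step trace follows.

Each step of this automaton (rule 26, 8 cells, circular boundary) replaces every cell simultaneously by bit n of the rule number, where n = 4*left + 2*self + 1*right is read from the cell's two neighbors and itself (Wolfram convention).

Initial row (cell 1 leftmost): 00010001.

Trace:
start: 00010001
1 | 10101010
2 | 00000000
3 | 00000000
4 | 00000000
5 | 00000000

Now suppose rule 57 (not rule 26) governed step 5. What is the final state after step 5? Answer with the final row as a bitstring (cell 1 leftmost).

11111111

(re-executing step 5 under rule 57; state before step 5: 00000000)
5 | 11111111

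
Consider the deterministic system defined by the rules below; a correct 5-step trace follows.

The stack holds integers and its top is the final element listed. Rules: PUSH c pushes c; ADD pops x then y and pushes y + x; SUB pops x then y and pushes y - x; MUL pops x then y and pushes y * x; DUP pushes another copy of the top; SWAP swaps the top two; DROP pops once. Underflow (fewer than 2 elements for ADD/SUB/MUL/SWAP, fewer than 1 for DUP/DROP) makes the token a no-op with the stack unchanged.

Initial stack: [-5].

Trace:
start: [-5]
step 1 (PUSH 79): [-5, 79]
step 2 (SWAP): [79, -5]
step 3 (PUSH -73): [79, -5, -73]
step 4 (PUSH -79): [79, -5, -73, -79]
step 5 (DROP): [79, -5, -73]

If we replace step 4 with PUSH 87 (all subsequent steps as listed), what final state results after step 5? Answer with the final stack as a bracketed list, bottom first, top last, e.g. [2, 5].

(re-executing from step 4 with the substitution; state before step 4: [79, -5, -73])
step 4 (PUSH 87): [79, -5, -73, 87]
step 5 (DROP): [79, -5, -73]

[79, -5, -73]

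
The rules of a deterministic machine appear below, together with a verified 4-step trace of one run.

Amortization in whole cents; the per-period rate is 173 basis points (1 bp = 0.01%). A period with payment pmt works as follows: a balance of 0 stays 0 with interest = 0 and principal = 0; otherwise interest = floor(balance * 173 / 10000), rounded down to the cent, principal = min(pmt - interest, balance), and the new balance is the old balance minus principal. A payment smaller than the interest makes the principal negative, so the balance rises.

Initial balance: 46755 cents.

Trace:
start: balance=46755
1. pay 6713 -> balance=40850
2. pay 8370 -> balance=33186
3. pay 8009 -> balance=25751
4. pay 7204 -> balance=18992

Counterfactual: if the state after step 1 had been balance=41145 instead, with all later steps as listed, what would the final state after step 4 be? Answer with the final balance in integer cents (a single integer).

state after step 1 := balance=41145
2. pay 8370 -> balance=33486
3. pay 8009 -> balance=26056
4. pay 7204 -> balance=19302

19302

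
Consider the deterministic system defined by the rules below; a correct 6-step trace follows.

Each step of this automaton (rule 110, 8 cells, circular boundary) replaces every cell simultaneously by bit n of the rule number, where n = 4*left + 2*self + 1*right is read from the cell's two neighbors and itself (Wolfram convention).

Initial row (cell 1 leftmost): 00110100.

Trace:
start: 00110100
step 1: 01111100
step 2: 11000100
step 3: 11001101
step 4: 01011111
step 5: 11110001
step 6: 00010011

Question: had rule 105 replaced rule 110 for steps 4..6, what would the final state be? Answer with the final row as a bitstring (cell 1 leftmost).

10100001

(re-executing steps 4..6 under rule 105; state before step 4: 11001101)
step 4: 01001111
step 5: 10001001
step 6: 10100001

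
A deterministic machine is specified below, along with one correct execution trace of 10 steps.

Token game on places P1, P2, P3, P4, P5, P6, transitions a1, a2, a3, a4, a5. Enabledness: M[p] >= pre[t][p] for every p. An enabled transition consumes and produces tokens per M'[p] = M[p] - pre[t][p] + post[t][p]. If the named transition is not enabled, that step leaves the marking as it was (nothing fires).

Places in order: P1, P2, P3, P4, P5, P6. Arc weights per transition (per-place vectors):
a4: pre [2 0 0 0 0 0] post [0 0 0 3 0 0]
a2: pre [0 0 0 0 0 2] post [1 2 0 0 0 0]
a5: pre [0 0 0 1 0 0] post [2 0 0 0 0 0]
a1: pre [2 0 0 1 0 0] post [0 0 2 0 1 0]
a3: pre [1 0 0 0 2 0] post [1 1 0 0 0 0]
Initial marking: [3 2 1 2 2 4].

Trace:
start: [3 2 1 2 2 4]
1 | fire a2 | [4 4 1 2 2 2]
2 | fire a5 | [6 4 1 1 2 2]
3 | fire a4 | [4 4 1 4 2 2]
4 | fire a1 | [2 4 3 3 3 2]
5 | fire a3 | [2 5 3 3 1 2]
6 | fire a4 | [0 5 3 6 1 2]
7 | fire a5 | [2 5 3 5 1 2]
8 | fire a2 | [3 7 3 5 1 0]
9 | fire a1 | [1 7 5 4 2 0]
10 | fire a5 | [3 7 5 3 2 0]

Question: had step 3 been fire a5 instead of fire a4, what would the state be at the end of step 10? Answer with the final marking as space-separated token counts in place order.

9 7 3 0 1 0

(re-executing from step 3 with the substitution; state before step 3: [6 4 1 1 2 2])
3 | fire a5 | [8 4 1 0 2 2]
4 | fire a1 | [8 4 1 0 2 2]
5 | fire a3 | [8 5 1 0 0 2]
6 | fire a4 | [6 5 1 3 0 2]
7 | fire a5 | [8 5 1 2 0 2]
8 | fire a2 | [9 7 1 2 0 0]
9 | fire a1 | [7 7 3 1 1 0]
10 | fire a5 | [9 7 3 0 1 0]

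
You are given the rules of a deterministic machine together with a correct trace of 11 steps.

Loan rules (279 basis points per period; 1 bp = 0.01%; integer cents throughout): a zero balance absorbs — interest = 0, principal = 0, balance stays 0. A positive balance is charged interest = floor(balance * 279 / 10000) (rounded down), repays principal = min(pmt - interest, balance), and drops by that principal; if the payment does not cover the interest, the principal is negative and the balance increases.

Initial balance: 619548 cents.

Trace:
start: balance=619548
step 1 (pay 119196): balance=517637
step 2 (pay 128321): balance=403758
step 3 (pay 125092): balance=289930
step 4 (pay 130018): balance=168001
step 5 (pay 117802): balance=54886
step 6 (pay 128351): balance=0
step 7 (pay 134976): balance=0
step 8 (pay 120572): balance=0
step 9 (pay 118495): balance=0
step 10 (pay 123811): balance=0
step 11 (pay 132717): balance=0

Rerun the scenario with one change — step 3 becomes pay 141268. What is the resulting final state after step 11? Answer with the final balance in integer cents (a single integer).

0

(re-executing from step 3 with the substitution; state before step 3: balance=403758)
step 3 (pay 141268): balance=273754
step 4 (pay 130018): balance=151373
step 5 (pay 117802): balance=37794
step 6 (pay 128351): balance=0
step 7 (pay 134976): balance=0
step 8 (pay 120572): balance=0
step 9 (pay 118495): balance=0
step 10 (pay 123811): balance=0
step 11 (pay 132717): balance=0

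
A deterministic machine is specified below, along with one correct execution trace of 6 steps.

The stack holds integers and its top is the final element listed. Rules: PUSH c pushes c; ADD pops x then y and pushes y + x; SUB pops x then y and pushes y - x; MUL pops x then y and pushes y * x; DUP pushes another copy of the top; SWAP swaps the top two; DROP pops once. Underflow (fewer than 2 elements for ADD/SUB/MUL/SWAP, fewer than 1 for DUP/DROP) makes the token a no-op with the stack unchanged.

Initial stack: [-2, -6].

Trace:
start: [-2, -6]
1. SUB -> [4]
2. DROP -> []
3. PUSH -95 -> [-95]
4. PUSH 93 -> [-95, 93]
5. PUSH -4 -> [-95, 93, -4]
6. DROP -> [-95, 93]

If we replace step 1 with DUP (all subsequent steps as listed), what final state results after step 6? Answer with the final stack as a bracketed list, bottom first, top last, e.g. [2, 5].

(re-executing from step 1 with the substitution; state before step 1: [-2, -6])
1. DUP -> [-2, -6, -6]
2. DROP -> [-2, -6]
3. PUSH -95 -> [-2, -6, -95]
4. PUSH 93 -> [-2, -6, -95, 93]
5. PUSH -4 -> [-2, -6, -95, 93, -4]
6. DROP -> [-2, -6, -95, 93]

[-2, -6, -95, 93]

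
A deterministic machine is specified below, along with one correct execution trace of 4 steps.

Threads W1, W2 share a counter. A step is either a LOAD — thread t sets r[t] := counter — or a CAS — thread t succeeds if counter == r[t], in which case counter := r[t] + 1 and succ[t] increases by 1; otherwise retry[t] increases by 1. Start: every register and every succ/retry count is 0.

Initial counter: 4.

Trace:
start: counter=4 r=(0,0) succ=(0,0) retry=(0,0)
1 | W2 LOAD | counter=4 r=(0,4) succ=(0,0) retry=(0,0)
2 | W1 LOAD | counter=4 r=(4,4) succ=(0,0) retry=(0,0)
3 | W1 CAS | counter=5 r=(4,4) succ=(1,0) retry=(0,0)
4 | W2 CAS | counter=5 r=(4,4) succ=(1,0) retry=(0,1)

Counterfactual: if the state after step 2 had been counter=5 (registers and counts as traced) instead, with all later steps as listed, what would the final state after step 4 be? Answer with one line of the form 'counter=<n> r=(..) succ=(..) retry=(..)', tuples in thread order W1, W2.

state after step 2 := counter=5 r=(4,4) succ=(0,0) retry=(0,0)
3 | W1 CAS | counter=5 r=(4,4) succ=(0,0) retry=(1,0)
4 | W2 CAS | counter=5 r=(4,4) succ=(0,0) retry=(1,1)

counter=5 r=(4,4) succ=(0,0) retry=(1,1)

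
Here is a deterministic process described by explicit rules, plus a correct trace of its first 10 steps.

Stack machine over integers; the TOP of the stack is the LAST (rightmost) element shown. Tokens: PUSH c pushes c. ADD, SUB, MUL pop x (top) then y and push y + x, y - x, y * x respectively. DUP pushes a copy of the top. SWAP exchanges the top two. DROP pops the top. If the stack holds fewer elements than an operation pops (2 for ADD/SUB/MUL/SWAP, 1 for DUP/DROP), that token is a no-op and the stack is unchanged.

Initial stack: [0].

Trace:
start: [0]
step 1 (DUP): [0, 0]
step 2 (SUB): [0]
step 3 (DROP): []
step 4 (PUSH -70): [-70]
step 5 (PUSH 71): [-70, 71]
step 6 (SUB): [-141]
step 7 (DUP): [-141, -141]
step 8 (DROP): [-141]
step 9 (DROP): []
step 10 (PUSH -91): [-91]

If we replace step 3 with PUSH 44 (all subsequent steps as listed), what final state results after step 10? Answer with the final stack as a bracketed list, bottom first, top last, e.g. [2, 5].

(re-executing from step 3 with the substitution; state before step 3: [0])
step 3 (PUSH 44): [0, 44]
step 4 (PUSH -70): [0, 44, -70]
step 5 (PUSH 71): [0, 44, -70, 71]
step 6 (SUB): [0, 44, -141]
step 7 (DUP): [0, 44, -141, -141]
step 8 (DROP): [0, 44, -141]
step 9 (DROP): [0, 44]
step 10 (PUSH -91): [0, 44, -91]

[0, 44, -91]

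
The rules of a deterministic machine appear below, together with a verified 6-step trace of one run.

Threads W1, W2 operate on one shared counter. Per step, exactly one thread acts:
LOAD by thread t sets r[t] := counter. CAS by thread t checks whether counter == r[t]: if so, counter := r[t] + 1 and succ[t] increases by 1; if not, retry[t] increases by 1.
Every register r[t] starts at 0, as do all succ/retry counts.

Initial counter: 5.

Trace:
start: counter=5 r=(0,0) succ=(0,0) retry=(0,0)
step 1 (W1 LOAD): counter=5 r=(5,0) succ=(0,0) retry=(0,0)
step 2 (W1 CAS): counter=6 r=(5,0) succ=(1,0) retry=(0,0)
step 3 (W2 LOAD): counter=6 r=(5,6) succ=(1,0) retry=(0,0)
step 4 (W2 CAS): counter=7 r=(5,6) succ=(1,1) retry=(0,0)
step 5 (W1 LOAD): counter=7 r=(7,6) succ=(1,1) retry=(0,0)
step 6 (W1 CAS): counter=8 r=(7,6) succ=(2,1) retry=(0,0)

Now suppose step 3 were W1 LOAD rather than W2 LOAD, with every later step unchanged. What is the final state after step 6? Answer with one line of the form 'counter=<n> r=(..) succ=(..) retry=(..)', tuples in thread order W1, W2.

counter=7 r=(6,0) succ=(2,0) retry=(0,1)

(re-executing from step 3 with the substitution; state before step 3: counter=6 r=(5,0) succ=(1,0) retry=(0,0))
step 3 (W1 LOAD): counter=6 r=(6,0) succ=(1,0) retry=(0,0)
step 4 (W2 CAS): counter=6 r=(6,0) succ=(1,0) retry=(0,1)
step 5 (W1 LOAD): counter=6 r=(6,0) succ=(1,0) retry=(0,1)
step 6 (W1 CAS): counter=7 r=(6,0) succ=(2,0) retry=(0,1)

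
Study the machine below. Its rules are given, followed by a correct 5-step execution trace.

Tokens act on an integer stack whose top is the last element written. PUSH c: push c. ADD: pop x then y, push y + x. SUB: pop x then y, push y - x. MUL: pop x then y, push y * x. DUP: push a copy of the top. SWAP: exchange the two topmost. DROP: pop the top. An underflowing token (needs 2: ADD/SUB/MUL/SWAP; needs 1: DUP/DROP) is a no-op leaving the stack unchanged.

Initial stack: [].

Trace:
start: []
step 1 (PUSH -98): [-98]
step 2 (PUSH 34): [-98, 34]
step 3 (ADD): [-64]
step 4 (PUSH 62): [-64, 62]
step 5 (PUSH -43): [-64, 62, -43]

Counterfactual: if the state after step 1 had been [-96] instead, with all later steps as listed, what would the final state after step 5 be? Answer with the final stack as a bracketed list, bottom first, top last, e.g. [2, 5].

state after step 1 := [-96]
step 2 (PUSH 34): [-96, 34]
step 3 (ADD): [-62]
step 4 (PUSH 62): [-62, 62]
step 5 (PUSH -43): [-62, 62, -43]

[-62, 62, -43]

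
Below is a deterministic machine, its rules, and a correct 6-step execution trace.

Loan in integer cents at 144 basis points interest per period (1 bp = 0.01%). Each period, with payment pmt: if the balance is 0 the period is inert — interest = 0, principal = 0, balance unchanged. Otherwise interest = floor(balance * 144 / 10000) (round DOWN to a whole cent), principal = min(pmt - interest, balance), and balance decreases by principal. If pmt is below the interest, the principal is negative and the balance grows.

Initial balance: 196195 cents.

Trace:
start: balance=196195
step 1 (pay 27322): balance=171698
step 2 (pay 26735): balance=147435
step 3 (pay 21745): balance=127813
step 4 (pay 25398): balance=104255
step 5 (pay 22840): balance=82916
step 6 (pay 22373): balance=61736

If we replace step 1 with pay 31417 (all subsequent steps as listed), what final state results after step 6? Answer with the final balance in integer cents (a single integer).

57337

(re-executing from step 1 with the substitution; state before step 1: balance=196195)
step 1 (pay 31417): balance=167603
step 2 (pay 26735): balance=143281
step 3 (pay 21745): balance=123599
step 4 (pay 25398): balance=99980
step 5 (pay 22840): balance=78579
step 6 (pay 22373): balance=57337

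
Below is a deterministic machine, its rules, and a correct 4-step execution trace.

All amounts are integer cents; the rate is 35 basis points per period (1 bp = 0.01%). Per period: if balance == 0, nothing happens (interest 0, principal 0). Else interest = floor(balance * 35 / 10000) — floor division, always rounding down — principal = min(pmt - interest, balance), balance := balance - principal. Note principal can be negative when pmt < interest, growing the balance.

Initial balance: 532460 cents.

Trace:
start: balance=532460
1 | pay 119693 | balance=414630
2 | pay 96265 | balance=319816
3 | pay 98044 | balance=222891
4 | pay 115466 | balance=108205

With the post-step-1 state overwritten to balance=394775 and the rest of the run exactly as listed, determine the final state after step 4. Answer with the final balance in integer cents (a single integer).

state after step 1 := balance=394775
2 | pay 96265 | balance=299891
3 | pay 98044 | balance=202896
4 | pay 115466 | balance=88140

88140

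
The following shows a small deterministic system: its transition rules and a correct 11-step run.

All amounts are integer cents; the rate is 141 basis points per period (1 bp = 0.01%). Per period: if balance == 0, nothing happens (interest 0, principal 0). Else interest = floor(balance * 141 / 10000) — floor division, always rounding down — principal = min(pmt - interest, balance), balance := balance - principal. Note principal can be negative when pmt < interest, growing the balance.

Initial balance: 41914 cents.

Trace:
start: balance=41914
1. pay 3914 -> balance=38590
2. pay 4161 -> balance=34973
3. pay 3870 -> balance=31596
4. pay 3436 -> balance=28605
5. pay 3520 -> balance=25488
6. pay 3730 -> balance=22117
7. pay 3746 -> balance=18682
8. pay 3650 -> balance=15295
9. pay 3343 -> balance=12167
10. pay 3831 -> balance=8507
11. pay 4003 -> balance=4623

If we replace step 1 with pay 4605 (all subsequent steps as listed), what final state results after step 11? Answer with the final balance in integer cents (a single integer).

3828

(re-executing from step 1 with the substitution; state before step 1: balance=41914)
1. pay 4605 -> balance=37899
2. pay 4161 -> balance=34272
3. pay 3870 -> balance=30885
4. pay 3436 -> balance=27884
5. pay 3520 -> balance=24757
6. pay 3730 -> balance=21376
7. pay 3746 -> balance=17931
8. pay 3650 -> balance=14533
9. pay 3343 -> balance=11394
10. pay 3831 -> balance=7723
11. pay 4003 -> balance=3828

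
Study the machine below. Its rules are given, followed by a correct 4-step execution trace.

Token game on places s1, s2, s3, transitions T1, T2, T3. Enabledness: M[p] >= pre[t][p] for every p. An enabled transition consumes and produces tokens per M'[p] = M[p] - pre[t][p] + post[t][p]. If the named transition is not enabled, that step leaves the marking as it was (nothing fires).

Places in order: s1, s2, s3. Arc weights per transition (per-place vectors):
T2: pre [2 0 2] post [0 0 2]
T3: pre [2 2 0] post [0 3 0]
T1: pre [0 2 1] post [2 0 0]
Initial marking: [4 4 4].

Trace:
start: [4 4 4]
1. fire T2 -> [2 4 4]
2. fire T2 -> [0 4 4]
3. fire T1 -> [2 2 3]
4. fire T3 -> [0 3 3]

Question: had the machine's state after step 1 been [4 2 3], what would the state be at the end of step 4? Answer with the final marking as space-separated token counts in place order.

state after step 1 := [4 2 3]
2. fire T2 -> [2 2 3]
3. fire T1 -> [4 0 2]
4. fire T3 -> [4 0 2]

4 0 2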